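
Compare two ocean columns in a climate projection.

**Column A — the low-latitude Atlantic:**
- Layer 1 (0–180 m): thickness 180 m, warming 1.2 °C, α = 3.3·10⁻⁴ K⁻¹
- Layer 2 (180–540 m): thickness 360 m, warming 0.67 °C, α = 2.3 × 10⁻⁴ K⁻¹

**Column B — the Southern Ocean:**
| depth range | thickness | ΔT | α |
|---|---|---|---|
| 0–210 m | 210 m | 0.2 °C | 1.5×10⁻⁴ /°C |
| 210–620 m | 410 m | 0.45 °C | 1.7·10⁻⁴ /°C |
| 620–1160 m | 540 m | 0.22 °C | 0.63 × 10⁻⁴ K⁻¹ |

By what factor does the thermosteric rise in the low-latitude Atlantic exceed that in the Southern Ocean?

A 1.2 × 3.3×10⁻⁴ × 180 = 0.07128 m
A 2.3×10⁻⁴ × 360 × 0.67 = 0.055476 m
A total: 0.126756 m
B 0.2 × 210 × 1.5×10⁻⁴ = 0.00630 m
B 210–620 m: 1.7×10⁻⁴ × 0.45 × 410 = 0.031365 m
B 620–1160 m: 540 × 0.63×10⁻⁴ × 0.22 = 0.0074844 m
B total: 0.0451494 m
Ratio: 0.126756 / 0.0451494 ≈ 2.807

a factor of 2.81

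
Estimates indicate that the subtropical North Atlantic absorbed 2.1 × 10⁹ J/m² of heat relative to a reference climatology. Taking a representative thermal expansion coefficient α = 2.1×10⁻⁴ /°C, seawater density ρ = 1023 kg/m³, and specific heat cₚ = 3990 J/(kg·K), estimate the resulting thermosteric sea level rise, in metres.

0.11 m of thermosteric rise

Δh = αQ/(ρcₚ) = 2.1×10⁻⁴ × 2.1×10⁹ / (1023 × 3990) ≈ 0.10804 m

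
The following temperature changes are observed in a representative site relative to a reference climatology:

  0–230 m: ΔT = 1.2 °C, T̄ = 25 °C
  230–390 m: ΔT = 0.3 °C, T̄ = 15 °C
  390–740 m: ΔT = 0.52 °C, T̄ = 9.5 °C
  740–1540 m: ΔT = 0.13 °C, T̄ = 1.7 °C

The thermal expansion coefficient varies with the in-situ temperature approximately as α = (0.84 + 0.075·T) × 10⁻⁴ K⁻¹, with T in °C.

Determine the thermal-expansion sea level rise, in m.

Layer 1: α = (0.84 + 0.075×25)×10⁻⁴ = 2.715×10⁻⁴ K⁻¹
Layer 2: α = (0.84 + 0.075×15)×10⁻⁴ = 1.965×10⁻⁴ K⁻¹
Layer 3: α = (0.84 + 0.075×9.5)×10⁻⁴ = 1.5525×10⁻⁴ K⁻¹
Layer 4: α = (0.84 + 0.075×1.7)×10⁻⁴ = 0.9675×10⁻⁴ K⁻¹
1.2 × 230 × 2.715×10⁻⁴ = 0.074934 m
1.965×10⁻⁴ × 160 × 0.3 = 0.009432 m
350 × 0.52 × 1.5525×10⁻⁴ = 0.0282555 m
740–1540 m: 0.13 × 0.9675×10⁻⁴ × 800 = 0.010062 m
Δh = 0.074934 + 0.009432 + 0.0282555 + 0.010062 = 0.1226835 m

Δh = 0.12 m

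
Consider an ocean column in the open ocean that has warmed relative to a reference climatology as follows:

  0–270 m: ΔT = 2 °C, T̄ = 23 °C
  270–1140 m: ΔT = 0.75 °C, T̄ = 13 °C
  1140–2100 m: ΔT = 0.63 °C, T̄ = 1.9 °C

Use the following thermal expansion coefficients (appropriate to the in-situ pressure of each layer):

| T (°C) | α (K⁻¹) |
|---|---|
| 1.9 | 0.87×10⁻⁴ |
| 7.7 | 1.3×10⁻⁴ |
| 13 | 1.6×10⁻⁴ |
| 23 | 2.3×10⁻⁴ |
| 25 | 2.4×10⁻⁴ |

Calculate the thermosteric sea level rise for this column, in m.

about 0.281 m

Layer 1 at 23 °C → α = 2.3×10⁻⁴ K⁻¹
Layer 2 at 13 °C → α = 1.6×10⁻⁴ K⁻¹
Layer 3 at 1.9 °C → α = 0.87×10⁻⁴ K⁻¹
Layer 1: 2.3×10⁻⁴ × 270 × 2 = 0.12420 m
Layer 2: 0.75 × 870 × 1.6×10⁻⁴ = 0.10440 m
Layer 3: 960 × 0.63 × 0.87×10⁻⁴ = 0.0526176 m
Δh = 0.12420 + 0.10440 + 0.0526176 = 0.2812176 m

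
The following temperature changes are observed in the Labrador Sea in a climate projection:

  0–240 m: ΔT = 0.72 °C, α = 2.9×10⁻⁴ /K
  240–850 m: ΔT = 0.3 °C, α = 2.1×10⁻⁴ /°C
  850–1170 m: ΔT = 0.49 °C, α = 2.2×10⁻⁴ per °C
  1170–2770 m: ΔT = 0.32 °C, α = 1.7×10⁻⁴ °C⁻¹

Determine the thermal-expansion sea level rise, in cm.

Δh = 21.0 cm

0–240 m: 240 × 2.9×10⁻⁴ × 0.72 = 0.050112 m
2.1×10⁻⁴ × 610 × 0.3 = 0.03843 m
320 × 0.49 × 2.2×10⁻⁴ = 0.034496 m
1170–2770 m: 0.32 × 1.7×10⁻⁴ × 1600 = 0.08704 m
Δh = 0.050112 + 0.03843 + 0.034496 + 0.08704 = 0.210078 m ≈ 21.0 cm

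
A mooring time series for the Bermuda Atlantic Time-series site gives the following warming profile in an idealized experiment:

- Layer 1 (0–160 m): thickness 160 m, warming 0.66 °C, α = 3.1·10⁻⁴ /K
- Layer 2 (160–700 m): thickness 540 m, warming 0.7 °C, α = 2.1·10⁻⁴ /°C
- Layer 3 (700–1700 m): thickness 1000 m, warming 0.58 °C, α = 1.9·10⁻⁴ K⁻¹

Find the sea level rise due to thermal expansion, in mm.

220 mm

0–160 m: 0.66 × 160 × 3.1×10⁻⁴ = 0.032736 m
2.1×10⁻⁴ × 0.7 × 540 = 0.07938 m
Layer 3: 0.58 × 1.9×10⁻⁴ × 1000 = 0.11020 m
Δh = 0.032736 + 0.07938 + 0.11020 = 0.222316 m ≈ 220 mm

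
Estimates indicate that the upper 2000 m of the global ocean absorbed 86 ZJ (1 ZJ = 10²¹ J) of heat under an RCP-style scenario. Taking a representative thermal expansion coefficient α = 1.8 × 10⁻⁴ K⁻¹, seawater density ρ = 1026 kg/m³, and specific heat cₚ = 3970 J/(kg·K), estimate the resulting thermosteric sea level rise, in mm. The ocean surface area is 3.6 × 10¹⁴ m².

Per unit area: Q = 86×10²¹ / (3.6×10¹⁴) ≈ 2.389×10⁸ J/m²
Δh = αQ/(ρcₚ) = 1.8×10⁻⁴ × 2.389×10⁸ / (1026 × 3970) ≈ 0.010557 m

Δh ≈ 11 mm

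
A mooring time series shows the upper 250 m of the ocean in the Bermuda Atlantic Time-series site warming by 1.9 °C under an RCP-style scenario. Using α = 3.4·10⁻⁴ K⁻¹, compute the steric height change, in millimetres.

162 mm

Δh = αΔT·H = 3.4×10⁻⁴ × 1.9 × 250 = 0.16150 m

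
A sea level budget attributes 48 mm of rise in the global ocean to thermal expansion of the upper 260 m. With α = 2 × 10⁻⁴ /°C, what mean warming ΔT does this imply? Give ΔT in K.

ΔT = Δh/(αH) = 0.048 / (2×10⁻⁴ × 260) ≈ 0.9231 K

ΔT ≈ 0.923 K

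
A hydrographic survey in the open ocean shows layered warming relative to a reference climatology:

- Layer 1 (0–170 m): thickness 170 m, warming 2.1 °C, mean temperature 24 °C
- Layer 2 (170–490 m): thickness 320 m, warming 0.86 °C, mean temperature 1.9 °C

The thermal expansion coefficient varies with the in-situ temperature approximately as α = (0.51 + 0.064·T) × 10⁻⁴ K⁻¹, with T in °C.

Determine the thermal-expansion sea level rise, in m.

Layer 1: α = (0.51 + 0.064×24)×10⁻⁴ = 2.046×10⁻⁴ K⁻¹
Layer 2: α = (0.51 + 0.064×1.9)×10⁻⁴ = 0.6316×10⁻⁴ K⁻¹
0–170 m: 2.1 × 170 × 2.046×10⁻⁴ = 0.0730422 m
Layer 2: 320 × 0.6316×10⁻⁴ × 0.86 = 0.017381632 m
Δh = 0.0730422 + 0.017381632 = 0.090423832 m

about 0.090 m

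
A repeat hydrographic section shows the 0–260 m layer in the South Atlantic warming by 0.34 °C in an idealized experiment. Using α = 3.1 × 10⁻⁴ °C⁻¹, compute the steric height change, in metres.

0.027 m of thermosteric rise

Δh = αΔT·H = 3.1×10⁻⁴ × 0.34 × 260 = 0.027404 m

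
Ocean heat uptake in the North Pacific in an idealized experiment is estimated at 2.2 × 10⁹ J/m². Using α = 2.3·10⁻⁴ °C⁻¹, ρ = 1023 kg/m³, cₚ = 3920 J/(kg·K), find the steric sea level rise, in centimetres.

about 13 cm

Δh = αQ/(ρcₚ) = 2.3×10⁻⁴ × 2.2×10⁹ / (1023 × 3920) ≈ 0.12618 m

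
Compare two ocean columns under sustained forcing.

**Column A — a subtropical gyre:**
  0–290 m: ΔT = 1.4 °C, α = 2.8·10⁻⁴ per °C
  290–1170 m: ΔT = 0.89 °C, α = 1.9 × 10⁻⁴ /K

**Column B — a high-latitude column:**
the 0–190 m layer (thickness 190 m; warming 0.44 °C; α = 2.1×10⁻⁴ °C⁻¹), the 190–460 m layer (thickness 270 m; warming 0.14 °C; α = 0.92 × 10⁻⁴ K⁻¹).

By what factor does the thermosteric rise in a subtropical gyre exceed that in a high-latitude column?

A Layer 1: 2.8×10⁻⁴ × 290 × 1.4 = 0.11368 m
A Layer 2: 880 × 1.9×10⁻⁴ × 0.89 = 0.148808 m
A total: 0.262488 m
B Layer 1: 0.44 × 190 × 2.1×10⁻⁴ = 0.017556 m
B 0.92×10⁻⁴ × 270 × 0.14 = 0.0034776 m
B total: 0.0210336 m
Ratio: 0.262488 / 0.0210336 ≈ 12.48

≈ 12×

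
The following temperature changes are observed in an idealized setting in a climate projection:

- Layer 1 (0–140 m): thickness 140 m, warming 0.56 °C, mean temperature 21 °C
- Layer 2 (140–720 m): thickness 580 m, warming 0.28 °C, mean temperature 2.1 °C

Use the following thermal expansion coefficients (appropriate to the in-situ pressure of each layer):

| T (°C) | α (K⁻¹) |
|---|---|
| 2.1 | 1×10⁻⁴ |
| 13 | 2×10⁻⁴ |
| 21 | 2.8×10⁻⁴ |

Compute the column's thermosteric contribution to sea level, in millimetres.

Layer 1 at 21 °C → α = 2.8×10⁻⁴ K⁻¹
Layer 2 at 2.1 °C → α = 1×10⁻⁴ K⁻¹
Layer 1: 0.56 × 2.8×10⁻⁴ × 140 = 0.021952 m
140–720 m: 1×10⁻⁴ × 580 × 0.28 = 0.01624 m
Δh = 0.021952 + 0.01624 = 0.038192 m

38 mm of thermosteric rise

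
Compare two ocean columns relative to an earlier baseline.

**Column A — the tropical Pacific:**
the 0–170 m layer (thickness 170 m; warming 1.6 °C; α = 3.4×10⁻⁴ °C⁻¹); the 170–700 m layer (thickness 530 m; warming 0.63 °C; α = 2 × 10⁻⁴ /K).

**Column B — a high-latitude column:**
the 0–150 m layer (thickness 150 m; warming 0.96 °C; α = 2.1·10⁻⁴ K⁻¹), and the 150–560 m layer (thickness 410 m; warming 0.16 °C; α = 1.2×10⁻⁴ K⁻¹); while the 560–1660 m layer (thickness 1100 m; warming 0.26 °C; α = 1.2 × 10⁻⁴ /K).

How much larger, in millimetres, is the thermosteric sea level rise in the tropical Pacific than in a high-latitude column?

A 0–170 m: 1.6 × 170 × 3.4×10⁻⁴ = 0.09248 m
A 530 × 0.63 × 2×10⁻⁴ = 0.06678 m
A total: 0.15926 m
B 0–150 m: 2.1×10⁻⁴ × 0.96 × 150 = 0.03024 m
B Layer 2: 1.2×10⁻⁴ × 0.16 × 410 = 0.007872 m
B 0.26 × 1100 × 1.2×10⁻⁴ = 0.03432 m
B total: 0.072432 m
Difference: 0.15926 − 0.072432 = 0.086828 m

Δh_A − Δh_B ≈ 87 mm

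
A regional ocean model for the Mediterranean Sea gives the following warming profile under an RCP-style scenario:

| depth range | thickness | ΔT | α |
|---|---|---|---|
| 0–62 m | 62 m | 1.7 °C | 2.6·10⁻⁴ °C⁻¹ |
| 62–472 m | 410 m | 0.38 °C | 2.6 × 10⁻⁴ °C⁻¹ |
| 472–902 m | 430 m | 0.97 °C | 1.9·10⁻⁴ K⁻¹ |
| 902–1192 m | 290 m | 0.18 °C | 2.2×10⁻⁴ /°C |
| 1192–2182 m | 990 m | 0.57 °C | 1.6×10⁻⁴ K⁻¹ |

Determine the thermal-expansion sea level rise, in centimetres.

1.7 × 2.6×10⁻⁴ × 62 = 0.027404 m
0.38 × 410 × 2.6×10⁻⁴ = 0.040508 m
472–902 m: 430 × 0.97 × 1.9×10⁻⁴ = 0.079249 m
2.2×10⁻⁴ × 290 × 0.18 = 0.011484 m
Layer 5: 0.57 × 1.6×10⁻⁴ × 990 = 0.090288 m
Δh = 0.027404 + 0.040508 + 0.079249 + 0.011484 + 0.090288 = 0.248933 m

25 cm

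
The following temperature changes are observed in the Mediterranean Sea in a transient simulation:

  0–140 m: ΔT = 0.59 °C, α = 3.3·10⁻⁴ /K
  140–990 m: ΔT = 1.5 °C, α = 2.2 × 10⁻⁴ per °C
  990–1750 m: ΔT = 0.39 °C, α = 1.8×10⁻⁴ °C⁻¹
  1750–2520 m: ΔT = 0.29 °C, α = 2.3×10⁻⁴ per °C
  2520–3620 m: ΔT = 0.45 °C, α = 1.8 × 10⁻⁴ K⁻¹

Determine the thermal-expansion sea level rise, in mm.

502 mm of thermosteric rise

3.3×10⁻⁴ × 0.59 × 140 = 0.027258 m
2.2×10⁻⁴ × 850 × 1.5 = 0.28050 m
760 × 0.39 × 1.8×10⁻⁴ = 0.053352 m
1750–2520 m: 770 × 2.3×10⁻⁴ × 0.29 = 0.051359 m
1.8×10⁻⁴ × 1100 × 0.45 = 0.08910 m
Δh = 0.027258 + 0.28050 + 0.053352 + 0.051359 + 0.08910 = 0.501569 m ≈ 502 mm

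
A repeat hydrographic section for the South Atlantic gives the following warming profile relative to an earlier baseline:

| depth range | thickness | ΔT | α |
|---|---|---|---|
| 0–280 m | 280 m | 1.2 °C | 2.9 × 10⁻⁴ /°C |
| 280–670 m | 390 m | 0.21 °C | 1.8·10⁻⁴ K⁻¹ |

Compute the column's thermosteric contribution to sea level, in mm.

112 mm of thermosteric rise

280 × 1.2 × 2.9×10⁻⁴ = 0.09744 m
0.21 × 390 × 1.8×10⁻⁴ = 0.014742 m
Δh = 0.09744 + 0.014742 = 0.112182 m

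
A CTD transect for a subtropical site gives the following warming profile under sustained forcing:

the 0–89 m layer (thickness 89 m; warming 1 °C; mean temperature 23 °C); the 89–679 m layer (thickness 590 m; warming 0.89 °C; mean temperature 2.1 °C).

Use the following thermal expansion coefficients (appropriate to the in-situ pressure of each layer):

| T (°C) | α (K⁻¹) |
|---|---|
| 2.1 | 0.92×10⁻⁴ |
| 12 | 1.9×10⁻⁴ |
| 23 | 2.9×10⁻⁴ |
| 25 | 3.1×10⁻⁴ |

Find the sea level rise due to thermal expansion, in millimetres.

Layer 1 at 23 °C → α = 2.9×10⁻⁴ K⁻¹
Layer 2 at 2.1 °C → α = 0.92×10⁻⁴ K⁻¹
2.9×10⁻⁴ × 1 × 89 = 0.02581 m
Layer 2: 0.89 × 590 × 0.92×10⁻⁴ = 0.0483092 m
Δh = 0.02581 + 0.0483092 = 0.0741192 m

74.1 mm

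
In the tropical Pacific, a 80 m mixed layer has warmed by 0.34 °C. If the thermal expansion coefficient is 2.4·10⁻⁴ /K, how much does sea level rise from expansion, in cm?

0.653 cm

Δh = αΔT·H = 2.4×10⁻⁴ × 0.34 × 80 = 0.006528 m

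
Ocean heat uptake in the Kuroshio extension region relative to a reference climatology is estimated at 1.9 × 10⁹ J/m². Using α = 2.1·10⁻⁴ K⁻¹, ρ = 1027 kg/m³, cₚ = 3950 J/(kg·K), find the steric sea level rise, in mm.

about 98.4 mm

Δh = αQ/(ρcₚ) = 2.1×10⁻⁴ × 1.9×10⁹ / (1027 × 3950) ≈ 0.098357 m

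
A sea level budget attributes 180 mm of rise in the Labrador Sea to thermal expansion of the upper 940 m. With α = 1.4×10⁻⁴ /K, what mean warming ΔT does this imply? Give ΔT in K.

ΔT ≈ 1.37 K

ΔT = Δh/(αH) = 0.18 / (1.4×10⁻⁴ × 940) ≈ 1.368 K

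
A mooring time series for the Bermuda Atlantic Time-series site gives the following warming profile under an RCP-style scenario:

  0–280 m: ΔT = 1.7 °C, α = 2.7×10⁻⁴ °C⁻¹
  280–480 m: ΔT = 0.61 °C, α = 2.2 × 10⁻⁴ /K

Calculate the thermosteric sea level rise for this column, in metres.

280 × 1.7 × 2.7×10⁻⁴ = 0.12852 m
Layer 2: 0.61 × 200 × 2.2×10⁻⁴ = 0.02684 m
Δh = 0.12852 + 0.02684 = 0.15536 m ≈ 0.155 m

Δh = 0.155 m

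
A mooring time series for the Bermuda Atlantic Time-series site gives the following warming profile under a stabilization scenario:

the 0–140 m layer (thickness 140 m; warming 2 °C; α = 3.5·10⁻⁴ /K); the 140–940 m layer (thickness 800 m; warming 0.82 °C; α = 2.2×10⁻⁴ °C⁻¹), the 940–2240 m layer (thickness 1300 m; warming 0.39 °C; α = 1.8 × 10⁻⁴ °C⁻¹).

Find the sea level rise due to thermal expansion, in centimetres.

0–140 m: 140 × 2 × 3.5×10⁻⁴ = 0.09800 m
Layer 2: 2.2×10⁻⁴ × 0.82 × 800 = 0.14432 m
Layer 3: 1300 × 1.8×10⁻⁴ × 0.39 = 0.09126 m
Δh = 0.09800 + 0.14432 + 0.09126 = 0.33358 m

Δh = 33.4 cm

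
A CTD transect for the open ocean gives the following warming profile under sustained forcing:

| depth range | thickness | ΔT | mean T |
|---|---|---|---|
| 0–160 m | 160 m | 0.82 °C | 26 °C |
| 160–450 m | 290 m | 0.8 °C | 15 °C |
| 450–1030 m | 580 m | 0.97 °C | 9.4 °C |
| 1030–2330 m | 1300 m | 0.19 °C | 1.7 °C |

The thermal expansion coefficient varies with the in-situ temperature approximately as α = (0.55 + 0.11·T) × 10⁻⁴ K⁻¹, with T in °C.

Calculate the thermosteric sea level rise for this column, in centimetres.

Layer 1: α = (0.55 + 0.11×26)×10⁻⁴ = 3.41×10⁻⁴ K⁻¹
Layer 2: α = (0.55 + 0.11×15)×10⁻⁴ = 2.2×10⁻⁴ K⁻¹
Layer 3: α = (0.55 + 0.11×9.4)×10⁻⁴ = 1.584×10⁻⁴ K⁻¹
Layer 4: α = (0.55 + 0.11×1.7)×10⁻⁴ = 0.737×10⁻⁴ K⁻¹
3.41×10⁻⁴ × 0.82 × 160 = 0.0447392 m
0.8 × 2.2×10⁻⁴ × 290 = 0.05104 m
Layer 3: 0.97 × 580 × 1.584×10⁻⁴ = 0.08911584 m
Layer 4: 0.737×10⁻⁴ × 1300 × 0.19 = 0.0182039 m
Δh = 0.0447392 + 0.05104 + 0.08911584 + 0.0182039 = 0.20309894 m

about 20.3 cm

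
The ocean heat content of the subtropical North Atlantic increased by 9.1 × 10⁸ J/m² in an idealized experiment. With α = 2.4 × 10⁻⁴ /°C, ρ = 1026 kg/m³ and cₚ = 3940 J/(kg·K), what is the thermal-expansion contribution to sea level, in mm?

Δh = αQ/(ρcₚ) = 2.4×10⁻⁴ × 9.1×10⁸ / (1026 × 3940) ≈ 0.054027 m

about 54.0 mm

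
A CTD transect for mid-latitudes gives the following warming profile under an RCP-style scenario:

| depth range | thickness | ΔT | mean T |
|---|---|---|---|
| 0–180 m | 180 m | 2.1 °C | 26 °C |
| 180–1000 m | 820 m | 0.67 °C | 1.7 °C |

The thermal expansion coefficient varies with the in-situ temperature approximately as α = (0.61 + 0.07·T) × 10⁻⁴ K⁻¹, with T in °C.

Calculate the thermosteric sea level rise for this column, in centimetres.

Layer 1: α = (0.61 + 0.07×26)×10⁻⁴ = 2.43×10⁻⁴ K⁻¹
Layer 2: α = (0.61 + 0.07×1.7)×10⁻⁴ = 0.729×10⁻⁴ K⁻¹
2.43×10⁻⁴ × 2.1 × 180 = 0.091854 m
180–1000 m: 0.67 × 820 × 0.729×10⁻⁴ = 0.04005126 m
Δh = 0.091854 + 0.04005126 = 0.13190526 m ≈ 13 cm

13 cm of thermosteric rise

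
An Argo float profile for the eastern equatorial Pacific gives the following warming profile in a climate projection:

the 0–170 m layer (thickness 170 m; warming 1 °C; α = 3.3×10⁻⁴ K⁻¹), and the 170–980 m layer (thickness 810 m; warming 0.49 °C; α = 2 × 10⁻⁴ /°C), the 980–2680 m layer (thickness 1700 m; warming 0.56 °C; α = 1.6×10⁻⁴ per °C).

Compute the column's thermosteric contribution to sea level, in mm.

170 × 3.3×10⁻⁴ × 1 = 0.05610 m
Layer 2: 810 × 2×10⁻⁴ × 0.49 = 0.07938 m
Layer 3: 1.6×10⁻⁴ × 0.56 × 1700 = 0.15232 m
Δh = 0.05610 + 0.07938 + 0.15232 = 0.28780 m

about 288 mm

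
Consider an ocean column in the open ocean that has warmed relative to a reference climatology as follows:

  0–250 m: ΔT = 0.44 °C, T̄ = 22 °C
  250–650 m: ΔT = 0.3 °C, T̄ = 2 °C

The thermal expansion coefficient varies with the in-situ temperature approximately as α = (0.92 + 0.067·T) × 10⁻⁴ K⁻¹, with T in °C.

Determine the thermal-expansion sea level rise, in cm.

3.90 cm of thermosteric rise

Layer 1: α = (0.92 + 0.067×22)×10⁻⁴ = 2.394×10⁻⁴ K⁻¹
Layer 2: α = (0.92 + 0.067×2)×10⁻⁴ = 1.054×10⁻⁴ K⁻¹
Layer 1: 0.44 × 250 × 2.394×10⁻⁴ = 0.026334 m
1.054×10⁻⁴ × 400 × 0.3 = 0.012648 m
Δh = 0.026334 + 0.012648 = 0.038982 m ≈ 3.90 cm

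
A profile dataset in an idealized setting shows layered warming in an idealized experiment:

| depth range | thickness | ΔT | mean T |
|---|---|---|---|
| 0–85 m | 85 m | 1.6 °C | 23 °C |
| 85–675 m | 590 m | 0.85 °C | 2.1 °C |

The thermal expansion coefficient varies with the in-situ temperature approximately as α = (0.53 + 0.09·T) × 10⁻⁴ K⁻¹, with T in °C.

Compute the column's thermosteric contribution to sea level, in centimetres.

Layer 1: α = (0.53 + 0.09×23)×10⁻⁴ = 2.6×10⁻⁴ K⁻¹
Layer 2: α = (0.53 + 0.09×2.1)×10⁻⁴ = 0.719×10⁻⁴ K⁻¹
Layer 1: 85 × 1.6 × 2.6×10⁻⁴ = 0.03536 m
85–675 m: 590 × 0.719×10⁻⁴ × 0.85 = 0.03605785 m
Δh = 0.03536 + 0.03605785 = 0.07141785 m

Δh ≈ 7.1 cm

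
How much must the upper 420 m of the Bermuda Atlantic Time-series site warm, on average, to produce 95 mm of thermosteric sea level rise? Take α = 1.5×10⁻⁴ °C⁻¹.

about 1.5 K

ΔT = Δh/(αH) = 0.095 / (1.5×10⁻⁴ × 420) ≈ 1.508 K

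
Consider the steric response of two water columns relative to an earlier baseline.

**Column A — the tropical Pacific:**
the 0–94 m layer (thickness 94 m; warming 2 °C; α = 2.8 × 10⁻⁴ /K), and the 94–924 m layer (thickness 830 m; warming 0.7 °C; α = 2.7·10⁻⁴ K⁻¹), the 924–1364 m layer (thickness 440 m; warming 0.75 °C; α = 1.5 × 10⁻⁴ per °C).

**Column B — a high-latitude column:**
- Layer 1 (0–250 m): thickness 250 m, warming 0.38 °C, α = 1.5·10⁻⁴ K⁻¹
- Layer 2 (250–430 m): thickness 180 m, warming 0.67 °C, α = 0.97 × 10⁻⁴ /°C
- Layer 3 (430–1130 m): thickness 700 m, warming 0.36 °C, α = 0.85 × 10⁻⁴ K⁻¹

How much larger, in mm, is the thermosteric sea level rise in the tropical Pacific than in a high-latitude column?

A 0–94 m: 2.8×10⁻⁴ × 94 × 2 = 0.05264 m
A Layer 2: 0.7 × 2.7×10⁻⁴ × 830 = 0.15687 m
A 0.75 × 440 × 1.5×10⁻⁴ = 0.04950 m
A total: 0.25901 m
B 0–250 m: 1.5×10⁻⁴ × 0.38 × 250 = 0.01425 m
B Layer 2: 0.67 × 0.97×10⁻⁴ × 180 = 0.0116982 m
B 430–1130 m: 0.36 × 700 × 0.85×10⁻⁴ = 0.02142 m
B total: 0.0473682 m
Difference: 0.25901 − 0.0473682 = 0.2116418 m

210 mm larger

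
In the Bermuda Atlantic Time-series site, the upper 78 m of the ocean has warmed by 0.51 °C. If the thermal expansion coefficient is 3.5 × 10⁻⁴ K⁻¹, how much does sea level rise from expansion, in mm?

Δh = αΔT·H = 3.5×10⁻⁴ × 0.51 × 78 = 0.013923 m

14 mm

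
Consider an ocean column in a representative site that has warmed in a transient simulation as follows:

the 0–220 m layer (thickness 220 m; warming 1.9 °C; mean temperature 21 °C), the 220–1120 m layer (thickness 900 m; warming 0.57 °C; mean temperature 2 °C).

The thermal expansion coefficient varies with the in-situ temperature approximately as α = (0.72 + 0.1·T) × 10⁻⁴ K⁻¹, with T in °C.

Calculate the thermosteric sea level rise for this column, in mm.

Layer 1: α = (0.72 + 0.1×21)×10⁻⁴ = 2.82×10⁻⁴ K⁻¹
Layer 2: α = (0.72 + 0.1×2)×10⁻⁴ = 0.92×10⁻⁴ K⁻¹
0–220 m: 220 × 2.82×10⁻⁴ × 1.9 = 0.117876 m
0.92×10⁻⁴ × 0.57 × 900 = 0.047196 m
Δh = 0.117876 + 0.047196 = 0.165072 m

Δh ≈ 170 mm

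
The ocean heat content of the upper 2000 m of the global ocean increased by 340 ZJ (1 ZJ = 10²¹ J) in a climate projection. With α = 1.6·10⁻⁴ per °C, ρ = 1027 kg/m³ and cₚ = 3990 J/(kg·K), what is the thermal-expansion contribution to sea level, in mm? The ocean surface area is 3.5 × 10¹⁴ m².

Per unit area: Q = 340×10²¹ / (3.5×10¹⁴) ≈ 9.714×10⁸ J/m²
Δh = αQ/(ρcₚ) = 1.6×10⁻⁴ × 9.714×10⁸ / (1027 × 3990) ≈ 0.037929 m

38 mm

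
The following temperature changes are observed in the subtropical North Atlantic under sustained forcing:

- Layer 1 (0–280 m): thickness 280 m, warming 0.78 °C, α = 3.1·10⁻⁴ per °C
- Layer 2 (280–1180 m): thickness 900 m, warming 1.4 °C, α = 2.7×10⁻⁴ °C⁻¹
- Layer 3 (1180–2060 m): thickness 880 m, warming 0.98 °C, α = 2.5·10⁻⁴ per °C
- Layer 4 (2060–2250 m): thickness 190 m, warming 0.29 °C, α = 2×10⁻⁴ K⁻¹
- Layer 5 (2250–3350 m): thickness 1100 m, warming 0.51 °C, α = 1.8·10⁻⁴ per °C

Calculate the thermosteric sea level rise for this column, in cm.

Δh ≈ 73.6 cm

Layer 1: 0.78 × 3.1×10⁻⁴ × 280 = 0.067704 m
900 × 2.7×10⁻⁴ × 1.4 = 0.34020 m
880 × 2.5×10⁻⁴ × 0.98 = 0.21560 m
2060–2250 m: 0.29 × 190 × 2×10⁻⁴ = 0.01102 m
2250–3350 m: 1100 × 1.8×10⁻⁴ × 0.51 = 0.10098 m
Δh = 0.067704 + 0.34020 + 0.21560 + 0.01102 + 0.10098 = 0.735504 m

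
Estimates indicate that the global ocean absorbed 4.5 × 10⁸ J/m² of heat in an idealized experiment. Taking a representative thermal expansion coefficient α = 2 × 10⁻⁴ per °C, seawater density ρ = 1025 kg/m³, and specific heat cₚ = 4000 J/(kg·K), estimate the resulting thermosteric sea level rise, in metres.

Δh = 0.0220 m

Δh = αQ/(ρcₚ) = 2×10⁻⁴ × 4.5×10⁸ / (1025 × 4000) ≈ 0.021951 m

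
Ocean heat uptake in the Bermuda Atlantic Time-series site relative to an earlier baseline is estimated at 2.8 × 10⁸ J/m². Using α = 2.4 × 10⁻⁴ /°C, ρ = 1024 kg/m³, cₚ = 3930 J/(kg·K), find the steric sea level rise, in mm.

16.7 mm of thermosteric rise

Δh = αQ/(ρcₚ) = 2.4×10⁻⁴ × 2.8×10⁸ / (1024 × 3930) ≈ 0.016698 m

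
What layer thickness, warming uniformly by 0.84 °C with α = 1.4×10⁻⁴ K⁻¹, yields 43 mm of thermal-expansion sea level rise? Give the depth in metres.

H = Δh/(αΔT) = 0.043 / (1.4×10⁻⁴ × 0.84) ≈ 365.6 m

about 366 m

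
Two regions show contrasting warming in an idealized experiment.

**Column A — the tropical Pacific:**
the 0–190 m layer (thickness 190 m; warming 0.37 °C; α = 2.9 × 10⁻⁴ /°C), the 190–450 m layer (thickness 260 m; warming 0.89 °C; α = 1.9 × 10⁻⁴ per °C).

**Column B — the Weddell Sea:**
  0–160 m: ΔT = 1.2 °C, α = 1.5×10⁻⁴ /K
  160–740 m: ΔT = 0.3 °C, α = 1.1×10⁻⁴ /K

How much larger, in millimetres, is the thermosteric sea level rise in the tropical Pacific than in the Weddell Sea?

16 mm

A 2.9×10⁻⁴ × 0.37 × 190 = 0.020387 m
A 190–450 m: 0.89 × 1.9×10⁻⁴ × 260 = 0.043966 m
A total: 0.064353 m
B Layer 1: 160 × 1.5×10⁻⁴ × 1.2 = 0.02880 m
B 160–740 m: 0.3 × 1.1×10⁻⁴ × 580 = 0.01914 m
B total: 0.04794 m
Difference: 0.064353 − 0.04794 = 0.016413 m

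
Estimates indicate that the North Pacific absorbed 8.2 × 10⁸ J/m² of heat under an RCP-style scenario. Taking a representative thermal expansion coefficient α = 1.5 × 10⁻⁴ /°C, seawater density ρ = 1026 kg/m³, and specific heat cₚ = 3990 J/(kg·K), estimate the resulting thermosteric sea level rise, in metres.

Δh = 0.030 m

Δh = αQ/(ρcₚ) = 1.5×10⁻⁴ × 8.2×10⁸ / (1026 × 3990) ≈ 0.030046 m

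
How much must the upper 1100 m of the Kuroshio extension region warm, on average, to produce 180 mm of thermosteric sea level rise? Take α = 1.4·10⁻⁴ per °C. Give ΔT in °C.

ΔT ≈ 1.2 °C

ΔT = Δh/(αH) = 0.18 / (1.4×10⁻⁴ × 1100) ≈ 1.169 °C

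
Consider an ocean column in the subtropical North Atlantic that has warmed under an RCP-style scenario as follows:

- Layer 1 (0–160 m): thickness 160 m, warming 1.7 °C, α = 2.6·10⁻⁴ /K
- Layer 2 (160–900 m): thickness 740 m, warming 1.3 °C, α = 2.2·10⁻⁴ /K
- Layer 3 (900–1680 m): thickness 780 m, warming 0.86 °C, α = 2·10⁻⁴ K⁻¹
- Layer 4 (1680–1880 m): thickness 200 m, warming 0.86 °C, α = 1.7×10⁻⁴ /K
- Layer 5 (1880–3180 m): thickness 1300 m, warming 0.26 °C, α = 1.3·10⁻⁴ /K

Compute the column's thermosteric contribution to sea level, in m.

0–160 m: 160 × 2.6×10⁻⁴ × 1.7 = 0.07072 m
160–900 m: 2.2×10⁻⁴ × 740 × 1.3 = 0.21164 m
Layer 3: 2×10⁻⁴ × 780 × 0.86 = 0.13416 m
Layer 4: 200 × 1.7×10⁻⁴ × 0.86 = 0.02924 m
1880–3180 m: 0.26 × 1300 × 1.3×10⁻⁴ = 0.04394 m
Δh = 0.07072 + 0.21164 + 0.13416 + 0.02924 + 0.04394 = 0.48970 m ≈ 0.49 m

Δh = 0.49 m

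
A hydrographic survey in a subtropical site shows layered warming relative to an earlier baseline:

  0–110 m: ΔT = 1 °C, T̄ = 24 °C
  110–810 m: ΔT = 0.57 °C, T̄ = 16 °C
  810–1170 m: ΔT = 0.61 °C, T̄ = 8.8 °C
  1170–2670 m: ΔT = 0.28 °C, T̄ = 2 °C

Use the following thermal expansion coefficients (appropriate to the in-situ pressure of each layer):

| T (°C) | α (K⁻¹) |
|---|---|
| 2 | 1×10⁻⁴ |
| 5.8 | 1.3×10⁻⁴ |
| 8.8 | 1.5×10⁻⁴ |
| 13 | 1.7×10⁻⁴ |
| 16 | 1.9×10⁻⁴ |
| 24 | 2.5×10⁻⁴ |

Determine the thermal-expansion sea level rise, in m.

Δh ≈ 0.178 m

Layer 1 at 24 °C → α = 2.5×10⁻⁴ K⁻¹
Layer 2 at 16 °C → α = 1.9×10⁻⁴ K⁻¹
Layer 3 at 8.8 °C → α = 1.5×10⁻⁴ K⁻¹
Layer 4 at 2 °C → α = 1×10⁻⁴ K⁻¹
0–110 m: 2.5×10⁻⁴ × 1 × 110 = 0.02750 m
110–810 m: 700 × 1.9×10⁻⁴ × 0.57 = 0.07581 m
810–1170 m: 0.61 × 360 × 1.5×10⁻⁴ = 0.03294 m
1500 × 1×10⁻⁴ × 0.28 = 0.04200 m
Δh = 0.02750 + 0.07581 + 0.03294 + 0.04200 = 0.17825 m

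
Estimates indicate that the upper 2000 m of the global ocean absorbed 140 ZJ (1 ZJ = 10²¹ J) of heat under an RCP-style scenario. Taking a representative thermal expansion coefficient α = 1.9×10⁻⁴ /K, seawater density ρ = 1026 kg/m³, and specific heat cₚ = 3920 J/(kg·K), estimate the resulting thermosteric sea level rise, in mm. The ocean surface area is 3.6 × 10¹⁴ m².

Δh = 18.4 mm

Per unit area: Q = 140×10²¹ / (3.6×10¹⁴) ≈ 3.889×10⁸ J/m²
Δh = αQ/(ρcₚ) = 1.9×10⁻⁴ × 3.889×10⁸ / (1026 × 3920) ≈ 0.018372 m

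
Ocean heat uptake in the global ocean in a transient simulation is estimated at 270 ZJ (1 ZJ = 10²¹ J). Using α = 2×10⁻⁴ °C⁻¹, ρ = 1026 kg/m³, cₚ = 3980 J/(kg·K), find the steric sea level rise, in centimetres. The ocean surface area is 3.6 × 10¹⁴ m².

Per unit area: Q = 270×10²¹ / (3.6×10¹⁴) = 7.5×10⁸ J/m²
Δh = αQ/(ρcₚ) = 2×10⁻⁴ × 7.5×10⁸ / (1026 × 3980) ≈ 0.036733 m

Δh ≈ 3.67 cm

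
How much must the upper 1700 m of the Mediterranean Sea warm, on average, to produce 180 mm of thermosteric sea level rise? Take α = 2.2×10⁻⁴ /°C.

0.481 °C

ΔT = Δh/(αH) = 0.18 / (2.2×10⁻⁴ × 1700) ≈ 0.4813 °C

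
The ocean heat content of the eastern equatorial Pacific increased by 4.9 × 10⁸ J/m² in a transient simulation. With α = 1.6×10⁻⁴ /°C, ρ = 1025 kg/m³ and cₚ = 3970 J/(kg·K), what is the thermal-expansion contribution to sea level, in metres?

Δh = αQ/(ρcₚ) = 1.6×10⁻⁴ × 4.9×10⁸ / (1025 × 3970) ≈ 0.019266 m

Δh = 0.0193 m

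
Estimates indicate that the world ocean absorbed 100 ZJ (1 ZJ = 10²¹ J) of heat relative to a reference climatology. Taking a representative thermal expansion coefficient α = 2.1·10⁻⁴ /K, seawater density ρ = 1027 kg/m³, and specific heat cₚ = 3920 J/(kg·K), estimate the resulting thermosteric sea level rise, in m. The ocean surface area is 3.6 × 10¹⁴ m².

0.0145 m of thermosteric rise

Per unit area: Q = 100×10²¹ / (3.6×10¹⁴) ≈ 2.778×10⁸ J/m²
Δh = αQ/(ρcₚ) = 2.1×10⁻⁴ × 2.778×10⁸ / (1027 × 3920) ≈ 0.014491 m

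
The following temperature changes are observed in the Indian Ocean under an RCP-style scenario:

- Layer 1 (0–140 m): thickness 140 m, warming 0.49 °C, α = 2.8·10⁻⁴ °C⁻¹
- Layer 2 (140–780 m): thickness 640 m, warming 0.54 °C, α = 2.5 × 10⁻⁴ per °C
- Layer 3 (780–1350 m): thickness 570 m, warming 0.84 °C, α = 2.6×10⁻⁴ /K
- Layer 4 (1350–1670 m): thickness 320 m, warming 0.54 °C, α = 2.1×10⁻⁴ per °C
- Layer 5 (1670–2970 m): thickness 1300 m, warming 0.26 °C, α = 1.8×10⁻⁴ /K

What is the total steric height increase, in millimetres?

0–140 m: 140 × 0.49 × 2.8×10⁻⁴ = 0.019208 m
2.5×10⁻⁴ × 640 × 0.54 = 0.08640 m
Layer 3: 0.84 × 570 × 2.6×10⁻⁴ = 0.124488 m
0.54 × 2.1×10⁻⁴ × 320 = 0.036288 m
Layer 5: 1.8×10⁻⁴ × 0.26 × 1300 = 0.06084 m
Δh = 0.019208 + 0.08640 + 0.124488 + 0.036288 + 0.06084 = 0.327224 m ≈ 327 mm

327 mm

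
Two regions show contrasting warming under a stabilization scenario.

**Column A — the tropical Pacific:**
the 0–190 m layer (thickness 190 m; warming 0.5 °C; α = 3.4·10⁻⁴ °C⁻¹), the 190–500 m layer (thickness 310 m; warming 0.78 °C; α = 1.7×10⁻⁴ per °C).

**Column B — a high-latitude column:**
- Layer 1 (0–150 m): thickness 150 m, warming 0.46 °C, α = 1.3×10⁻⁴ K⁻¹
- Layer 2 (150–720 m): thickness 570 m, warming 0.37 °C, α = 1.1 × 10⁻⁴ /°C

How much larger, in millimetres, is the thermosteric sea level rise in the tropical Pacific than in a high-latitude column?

41 mm

A Layer 1: 3.4×10⁻⁴ × 190 × 0.5 = 0.03230 m
A 190–500 m: 1.7×10⁻⁴ × 0.78 × 310 = 0.041106 m
A total: 0.073406 m
B Layer 1: 1.3×10⁻⁴ × 0.46 × 150 = 0.00897 m
B 150–720 m: 570 × 0.37 × 1.1×10⁻⁴ = 0.023199 m
B total: 0.032169 m
Difference: 0.073406 − 0.032169 = 0.041237 m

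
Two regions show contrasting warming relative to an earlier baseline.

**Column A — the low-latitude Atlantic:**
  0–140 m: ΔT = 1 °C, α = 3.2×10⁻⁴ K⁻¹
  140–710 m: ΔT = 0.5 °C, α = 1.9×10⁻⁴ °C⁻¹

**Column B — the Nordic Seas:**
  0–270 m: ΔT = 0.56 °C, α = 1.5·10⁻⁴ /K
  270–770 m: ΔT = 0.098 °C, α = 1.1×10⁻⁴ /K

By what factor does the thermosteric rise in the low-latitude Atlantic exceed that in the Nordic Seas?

A Layer 1: 140 × 1 × 3.2×10⁻⁴ = 0.04480 m
A 0.5 × 1.9×10⁻⁴ × 570 = 0.05415 m
A total: 0.09895 m
B Layer 1: 0.56 × 1.5×10⁻⁴ × 270 = 0.02268 m
B 1.1×10⁻⁴ × 500 × 0.098 = 0.00539 m
B total: 0.02807 m
Ratio: 0.09895 / 0.02807 ≈ 3.525

a factor of 3.5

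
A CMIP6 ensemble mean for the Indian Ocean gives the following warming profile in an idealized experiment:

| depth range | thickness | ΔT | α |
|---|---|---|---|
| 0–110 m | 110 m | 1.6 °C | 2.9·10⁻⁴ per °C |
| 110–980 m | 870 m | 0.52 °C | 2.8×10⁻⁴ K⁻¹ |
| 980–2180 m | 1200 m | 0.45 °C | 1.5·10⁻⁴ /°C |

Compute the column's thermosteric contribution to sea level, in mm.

0–110 m: 2.9×10⁻⁴ × 1.6 × 110 = 0.05104 m
Layer 2: 2.8×10⁻⁴ × 0.52 × 870 = 0.126672 m
1200 × 0.45 × 1.5×10⁻⁴ = 0.08100 m
Δh = 0.05104 + 0.126672 + 0.08100 = 0.258712 m

259 mm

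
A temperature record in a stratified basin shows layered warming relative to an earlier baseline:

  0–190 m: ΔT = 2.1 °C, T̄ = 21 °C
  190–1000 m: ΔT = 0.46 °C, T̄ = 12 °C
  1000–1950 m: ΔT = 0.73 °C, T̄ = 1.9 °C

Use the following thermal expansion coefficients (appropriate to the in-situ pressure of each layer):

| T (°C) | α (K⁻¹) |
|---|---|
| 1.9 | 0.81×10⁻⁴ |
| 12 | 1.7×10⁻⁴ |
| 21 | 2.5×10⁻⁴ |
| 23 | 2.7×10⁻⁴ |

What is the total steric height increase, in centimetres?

Δh ≈ 21.9 cm

Layer 1 at 21 °C → α = 2.5×10⁻⁴ K⁻¹
Layer 2 at 12 °C → α = 1.7×10⁻⁴ K⁻¹
Layer 3 at 1.9 °C → α = 0.81×10⁻⁴ K⁻¹
Layer 1: 2.5×10⁻⁴ × 190 × 2.1 = 0.09975 m
1.7×10⁻⁴ × 0.46 × 810 = 0.063342 m
950 × 0.73 × 0.81×10⁻⁴ = 0.0561735 m
Δh = 0.09975 + 0.063342 + 0.0561735 = 0.2192655 m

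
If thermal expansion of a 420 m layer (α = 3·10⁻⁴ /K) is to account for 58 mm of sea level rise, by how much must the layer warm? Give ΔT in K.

ΔT = Δh/(αH) = 0.058 / (3×10⁻⁴ × 420) ≈ 0.4603 K

ΔT ≈ 0.460 K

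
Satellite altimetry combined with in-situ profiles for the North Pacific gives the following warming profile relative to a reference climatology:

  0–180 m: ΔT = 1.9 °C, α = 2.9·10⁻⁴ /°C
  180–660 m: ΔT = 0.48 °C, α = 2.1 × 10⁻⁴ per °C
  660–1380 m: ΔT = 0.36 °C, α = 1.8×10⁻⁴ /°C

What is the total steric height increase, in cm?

0–180 m: 2.9×10⁻⁴ × 1.9 × 180 = 0.09918 m
2.1×10⁻⁴ × 0.48 × 480 = 0.048384 m
Layer 3: 1.8×10⁻⁴ × 720 × 0.36 = 0.046656 m
Δh = 0.09918 + 0.048384 + 0.046656 = 0.19422 m

about 19 cm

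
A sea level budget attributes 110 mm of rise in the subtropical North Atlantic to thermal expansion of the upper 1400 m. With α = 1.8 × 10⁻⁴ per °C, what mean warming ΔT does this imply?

ΔT = Δh/(αH) = 0.11 / (1.8×10⁻⁴ × 1400) ≈ 0.4365 °C

ΔT ≈ 0.437 °C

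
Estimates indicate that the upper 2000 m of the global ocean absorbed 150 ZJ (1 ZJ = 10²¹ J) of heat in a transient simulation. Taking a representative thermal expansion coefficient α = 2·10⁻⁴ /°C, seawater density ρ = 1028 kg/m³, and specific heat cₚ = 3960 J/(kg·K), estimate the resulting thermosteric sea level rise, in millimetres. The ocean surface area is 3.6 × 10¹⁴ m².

Per unit area: Q = 150×10²¹ / (3.6×10¹⁴) ≈ 4.167×10⁸ J/m²
Δh = αQ/(ρcₚ) = 2×10⁻⁴ × 4.167×10⁸ / (1028 × 3960) ≈ 0.020472 m

about 20 mm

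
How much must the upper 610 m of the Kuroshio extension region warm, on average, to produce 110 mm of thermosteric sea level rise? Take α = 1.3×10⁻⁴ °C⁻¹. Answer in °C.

ΔT = Δh/(αH) = 0.11 / (1.3×10⁻⁴ × 610) ≈ 1.387 °C

about 1.39 °C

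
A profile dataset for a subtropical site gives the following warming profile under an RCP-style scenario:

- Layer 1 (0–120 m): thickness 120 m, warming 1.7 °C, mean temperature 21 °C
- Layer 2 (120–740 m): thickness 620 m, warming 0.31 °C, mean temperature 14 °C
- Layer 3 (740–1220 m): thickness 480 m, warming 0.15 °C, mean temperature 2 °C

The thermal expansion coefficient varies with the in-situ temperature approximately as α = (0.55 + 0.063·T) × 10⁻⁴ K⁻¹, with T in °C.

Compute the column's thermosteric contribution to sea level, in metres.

Layer 1: α = (0.55 + 0.063×21)×10⁻⁴ = 1.873×10⁻⁴ K⁻¹
Layer 2: α = (0.55 + 0.063×14)×10⁻⁴ = 1.432×10⁻⁴ K⁻¹
Layer 3: α = (0.55 + 0.063×2)×10⁻⁴ = 0.676×10⁻⁴ K⁻¹
1.873×10⁻⁴ × 120 × 1.7 = 0.0382092 m
0.31 × 620 × 1.432×10⁻⁴ = 0.02752304 m
740–1220 m: 480 × 0.15 × 0.676×10⁻⁴ = 0.0048672 m
Δh = 0.0382092 + 0.02752304 + 0.0048672 = 0.07059944 m

Δh = 0.0706 m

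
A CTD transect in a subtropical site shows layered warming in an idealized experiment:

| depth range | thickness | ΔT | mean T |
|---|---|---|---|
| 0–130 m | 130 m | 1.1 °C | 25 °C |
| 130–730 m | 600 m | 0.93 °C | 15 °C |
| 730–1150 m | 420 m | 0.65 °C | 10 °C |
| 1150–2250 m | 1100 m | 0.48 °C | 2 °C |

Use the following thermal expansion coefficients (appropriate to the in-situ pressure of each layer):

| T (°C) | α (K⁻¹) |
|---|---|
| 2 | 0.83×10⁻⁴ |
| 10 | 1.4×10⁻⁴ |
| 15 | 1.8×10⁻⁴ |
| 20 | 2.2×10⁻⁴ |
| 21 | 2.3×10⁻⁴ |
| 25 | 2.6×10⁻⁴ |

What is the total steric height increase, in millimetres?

220 mm of thermosteric rise

Layer 1 at 25 °C → α = 2.6×10⁻⁴ K⁻¹
Layer 2 at 15 °C → α = 1.8×10⁻⁴ K⁻¹
Layer 3 at 10 °C → α = 1.4×10⁻⁴ K⁻¹
Layer 4 at 2 °C → α = 0.83×10⁻⁴ K⁻¹
0–130 m: 1.1 × 2.6×10⁻⁴ × 130 = 0.03718 m
130–730 m: 1.8×10⁻⁴ × 0.93 × 600 = 0.10044 m
0.65 × 420 × 1.4×10⁻⁴ = 0.03822 m
Layer 4: 1100 × 0.83×10⁻⁴ × 0.48 = 0.043824 m
Δh = 0.03718 + 0.10044 + 0.03822 + 0.043824 = 0.219664 m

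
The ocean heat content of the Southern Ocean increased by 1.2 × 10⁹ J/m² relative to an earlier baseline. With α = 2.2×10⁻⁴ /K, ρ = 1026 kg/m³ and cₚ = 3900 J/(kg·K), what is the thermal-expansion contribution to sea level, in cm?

Δh ≈ 6.60 cm

Δh = αQ/(ρcₚ) = 2.2×10⁻⁴ × 1.2×10⁹ / (1026 × 3900) ≈ 0.065977 m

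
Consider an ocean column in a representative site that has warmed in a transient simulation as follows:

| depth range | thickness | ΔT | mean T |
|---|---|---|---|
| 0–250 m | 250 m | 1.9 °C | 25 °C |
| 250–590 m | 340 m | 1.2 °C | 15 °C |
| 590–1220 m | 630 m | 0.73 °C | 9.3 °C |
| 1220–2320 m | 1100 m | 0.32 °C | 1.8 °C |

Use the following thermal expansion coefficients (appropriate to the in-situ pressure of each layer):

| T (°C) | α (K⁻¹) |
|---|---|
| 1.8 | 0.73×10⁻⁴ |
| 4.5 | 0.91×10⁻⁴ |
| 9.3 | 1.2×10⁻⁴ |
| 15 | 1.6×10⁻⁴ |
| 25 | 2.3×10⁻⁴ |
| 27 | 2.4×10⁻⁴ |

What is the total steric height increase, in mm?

260 mm of thermosteric rise

Layer 1 at 25 °C → α = 2.3×10⁻⁴ K⁻¹
Layer 2 at 15 °C → α = 1.6×10⁻⁴ K⁻¹
Layer 3 at 9.3 °C → α = 1.2×10⁻⁴ K⁻¹
Layer 4 at 1.8 °C → α = 0.73×10⁻⁴ K⁻¹
Layer 1: 250 × 2.3×10⁻⁴ × 1.9 = 0.10925 m
Layer 2: 340 × 1.6×10⁻⁴ × 1.2 = 0.06528 m
0.73 × 630 × 1.2×10⁻⁴ = 0.055188 m
1220–2320 m: 1100 × 0.32 × 0.73×10⁻⁴ = 0.025696 m
Δh = 0.10925 + 0.06528 + 0.055188 + 0.025696 = 0.255414 m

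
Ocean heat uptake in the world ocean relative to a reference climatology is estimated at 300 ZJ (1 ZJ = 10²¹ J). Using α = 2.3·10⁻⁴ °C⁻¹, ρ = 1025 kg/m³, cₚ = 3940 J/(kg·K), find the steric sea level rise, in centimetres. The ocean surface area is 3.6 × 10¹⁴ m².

Δh ≈ 4.75 cm

Per unit area: Q = 300×10²¹ / (3.6×10¹⁴) ≈ 8.333×10⁸ J/m²
Δh = αQ/(ρcₚ) = 2.3×10⁻⁴ × 8.333×10⁸ / (1025 × 3940) ≈ 0.047458 m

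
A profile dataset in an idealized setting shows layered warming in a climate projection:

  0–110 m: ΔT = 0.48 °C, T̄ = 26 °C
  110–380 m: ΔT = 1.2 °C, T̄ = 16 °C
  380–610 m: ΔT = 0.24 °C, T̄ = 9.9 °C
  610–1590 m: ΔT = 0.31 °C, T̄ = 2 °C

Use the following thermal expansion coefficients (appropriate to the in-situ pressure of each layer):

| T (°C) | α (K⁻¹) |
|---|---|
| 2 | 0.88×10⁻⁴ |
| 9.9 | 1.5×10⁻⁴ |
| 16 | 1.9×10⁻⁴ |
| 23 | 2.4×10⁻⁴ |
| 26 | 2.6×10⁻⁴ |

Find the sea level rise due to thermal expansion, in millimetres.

Δh = 110 mm

Layer 1 at 26 °C → α = 2.6×10⁻⁴ K⁻¹
Layer 2 at 16 °C → α = 1.9×10⁻⁴ K⁻¹
Layer 3 at 9.9 °C → α = 1.5×10⁻⁴ K⁻¹
Layer 4 at 2 °C → α = 0.88×10⁻⁴ K⁻¹
110 × 0.48 × 2.6×10⁻⁴ = 0.013728 m
270 × 1.9×10⁻⁴ × 1.2 = 0.06156 m
380–610 m: 1.5×10⁻⁴ × 0.24 × 230 = 0.00828 m
610–1590 m: 980 × 0.88×10⁻⁴ × 0.31 = 0.0267344 m
Δh = 0.013728 + 0.06156 + 0.00828 + 0.0267344 = 0.1103024 m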